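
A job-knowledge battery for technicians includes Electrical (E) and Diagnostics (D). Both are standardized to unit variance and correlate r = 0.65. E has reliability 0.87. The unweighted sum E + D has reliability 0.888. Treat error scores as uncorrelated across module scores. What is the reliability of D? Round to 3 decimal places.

0.760

Var(E+D) = 2 + 2·0.65 = 3.300.
True-score variance = ρ_E + ρ_D + 2·0.65, so 0.888 = (0.87 + ρ_D + 1.30) / 3.300.
ρ_D = 0.888·3.300 − 0.87 − 1.30 = 0.760.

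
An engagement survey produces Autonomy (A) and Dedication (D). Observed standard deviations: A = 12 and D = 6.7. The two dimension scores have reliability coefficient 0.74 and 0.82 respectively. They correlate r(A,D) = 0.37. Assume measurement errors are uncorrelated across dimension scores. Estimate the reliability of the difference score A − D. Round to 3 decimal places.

Var(A−D) = 12² + 6.7² − 2·12·6.7·0.37 = 188.89 − 59.496 = 129.394.
Under uncorrelated errors the observed covariances equal the true-score covariances, so only the own-variance terms attenuate.
True-score variance = [12²·0.74 + 6.7²·0.82] − 59.496 = 143.37 − 59.496 = 83.8738.
Reliability = 83.8738 / 129.394 = 0.648.

0.648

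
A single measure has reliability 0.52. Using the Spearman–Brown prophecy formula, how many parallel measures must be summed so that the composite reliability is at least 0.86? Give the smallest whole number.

6

k ≥ ρ*(1−ρ₁)/(ρ₁(1−ρ*)) = 0.86·0.48 / (0.52·0.14) = 5.670.
Smallest integer k = 6.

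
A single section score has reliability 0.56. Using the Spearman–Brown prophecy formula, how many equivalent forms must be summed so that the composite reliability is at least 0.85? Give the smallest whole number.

k ≥ ρ*(1−ρ₁)/(ρ₁(1−ρ*)) = 0.85·0.44 / (0.56·0.15) = 4.452.
Smallest integer k = 5.

5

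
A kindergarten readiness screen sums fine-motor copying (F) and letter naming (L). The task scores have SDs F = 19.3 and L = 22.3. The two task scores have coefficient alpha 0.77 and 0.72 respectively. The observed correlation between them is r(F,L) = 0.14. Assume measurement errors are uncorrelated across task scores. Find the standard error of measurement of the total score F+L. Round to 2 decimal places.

15.00

Var(total) = 869.78 + 120.509 = 990.289.
True-score variance = 644.866 + 120.509 = 765.375, so reliability = 0.7729.
Error variance = 990.289 − 765.375 = 224.914; SEM = √224.914 = 15.00.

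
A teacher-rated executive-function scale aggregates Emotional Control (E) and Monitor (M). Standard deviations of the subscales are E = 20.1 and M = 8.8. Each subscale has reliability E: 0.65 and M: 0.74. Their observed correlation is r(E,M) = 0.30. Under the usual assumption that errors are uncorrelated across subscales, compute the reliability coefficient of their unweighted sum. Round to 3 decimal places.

0.725

Var(E+M) = 20.1² + 8.8² + 2·[20.1·8.8·0.30] = 481.45 + 106.128 = 587.578.
With uncorrelated errors the cross-covariances are all true-score covariance, so they carry over unchanged; only the diagonal terms shrink to ρᵢσᵢ².
True-score variance = [20.1²·0.65 + 8.8²·0.74] + 106.128 = 319.912 + 106.128 = 426.04.
Reliability = 426.04 / 587.578 = 0.725.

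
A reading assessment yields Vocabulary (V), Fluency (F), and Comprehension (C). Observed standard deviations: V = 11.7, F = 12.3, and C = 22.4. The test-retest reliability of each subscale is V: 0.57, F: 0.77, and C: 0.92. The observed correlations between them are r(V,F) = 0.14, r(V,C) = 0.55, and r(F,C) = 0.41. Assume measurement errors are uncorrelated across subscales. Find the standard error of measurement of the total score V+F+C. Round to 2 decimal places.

Var(total) = 789.94 + 554.509 = 1344.45.
True-score variance = 656.14 + 554.509 = 1210.65, so reliability = 0.9005.
Error variance = 1344.45 − 1210.65 = 133.8; SEM = √133.8 = 11.57.

11.57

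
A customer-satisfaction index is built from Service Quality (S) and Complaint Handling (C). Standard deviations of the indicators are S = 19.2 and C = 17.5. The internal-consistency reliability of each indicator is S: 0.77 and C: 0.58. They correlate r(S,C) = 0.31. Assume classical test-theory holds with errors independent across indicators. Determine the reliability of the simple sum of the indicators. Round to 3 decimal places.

0.758

Var(S+C) = 19.2² + 17.5² + 2·[19.2·17.5·0.31] = 674.89 + 208.32 = 883.21.
Because errors are independent across components, Cov(Tᵢ,Tⱼ) = Cov(Xᵢ,Xⱼ); the off-diagonal part of the true-score variance is the same as above.
True-score variance = [19.2²·0.77 + 17.5²·0.58] + 208.32 = 461.478 + 208.32 = 669.798.
Reliability = 669.798 / 883.21 = 0.758.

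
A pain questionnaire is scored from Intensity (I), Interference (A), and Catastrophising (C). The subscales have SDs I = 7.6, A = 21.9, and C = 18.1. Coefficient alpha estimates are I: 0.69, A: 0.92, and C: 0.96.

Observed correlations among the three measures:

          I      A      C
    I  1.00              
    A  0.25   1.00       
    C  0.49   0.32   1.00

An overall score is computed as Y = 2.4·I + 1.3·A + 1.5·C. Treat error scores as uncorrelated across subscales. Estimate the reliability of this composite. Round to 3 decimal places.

Var(Y) = 2.4²·7.6² + 1.3²·21.9² + 1.5²·18.1² + 2·[3.12·7.6·21.9·0.25 + 3.6·7.6·18.1·0.49 + 1.95·21.9·18.1·0.32] = 1880.36 + 1239.65 = 3120.01.
With uncorrelated errors the cross-covariances are all true-score covariance, so they carry over unchanged; only the diagonal terms shrink to ρᵢσᵢ².
True-score variance = [2.4²·7.6²·0.69 + 1.3²·21.9²·0.92 + 1.5²·18.1²·0.96] + 1239.65 = 1682.9 + 1239.65 = 2922.55.
Reliability = 2922.55 / 3120.01 = 0.937.

0.937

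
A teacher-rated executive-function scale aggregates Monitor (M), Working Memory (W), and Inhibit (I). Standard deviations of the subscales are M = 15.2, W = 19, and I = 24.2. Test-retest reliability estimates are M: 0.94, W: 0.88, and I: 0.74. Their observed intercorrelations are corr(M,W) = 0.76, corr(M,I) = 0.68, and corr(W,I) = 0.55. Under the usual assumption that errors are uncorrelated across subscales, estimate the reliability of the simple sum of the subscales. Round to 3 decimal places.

Var(M+W+I) = 15.2² + 19² + 24.2² + 2·[15.2·19·0.76 + 15.2·24.2·0.68 + 19·24.2·0.55] = 1177.68 + 1445.02 = 2622.7.
Because errors are independent across components, Cov(Tᵢ,Tⱼ) = Cov(Xᵢ,Xⱼ); the off-diagonal part of the true-score variance is the same as above.
True-score variance = [15.2²·0.94 + 19²·0.88 + 24.2²·0.74] + 1445.02 = 968.231 + 1445.02 = 2413.25.
Reliability = 2413.25 / 2622.7 = 0.920.

0.920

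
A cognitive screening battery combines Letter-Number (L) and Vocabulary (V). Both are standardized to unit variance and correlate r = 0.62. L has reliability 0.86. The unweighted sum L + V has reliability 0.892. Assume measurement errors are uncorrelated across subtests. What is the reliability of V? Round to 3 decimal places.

Var(L+V) = 2 + 2·0.62 = 3.240.
True-score variance = ρ_L + ρ_V + 2·0.62, so 0.892 = (0.86 + ρ_V + 1.24) / 3.240.
ρ_V = 0.892·3.240 − 0.86 − 1.24 = 0.790.

0.790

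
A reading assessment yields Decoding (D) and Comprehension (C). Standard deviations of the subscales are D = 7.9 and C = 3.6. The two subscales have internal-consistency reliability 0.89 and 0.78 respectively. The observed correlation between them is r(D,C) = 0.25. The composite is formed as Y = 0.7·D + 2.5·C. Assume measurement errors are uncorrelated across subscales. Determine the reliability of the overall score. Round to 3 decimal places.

Var(Y) = 0.7²·7.9² + 2.5²·3.6² + 2·[1.75·7.9·3.6·0.25] = 111.581 + 24.885 = 136.466.
With uncorrelated errors the cross-covariances are all true-score covariance, so they carry over unchanged; only the diagonal terms shrink to ρᵢσᵢ².
True-score variance = [0.7²·7.9²·0.89 + 2.5²·3.6²·0.78] + 24.885 = 90.397 + 24.885 = 115.282.
Reliability = 115.282 / 136.466 = 0.845.

0.845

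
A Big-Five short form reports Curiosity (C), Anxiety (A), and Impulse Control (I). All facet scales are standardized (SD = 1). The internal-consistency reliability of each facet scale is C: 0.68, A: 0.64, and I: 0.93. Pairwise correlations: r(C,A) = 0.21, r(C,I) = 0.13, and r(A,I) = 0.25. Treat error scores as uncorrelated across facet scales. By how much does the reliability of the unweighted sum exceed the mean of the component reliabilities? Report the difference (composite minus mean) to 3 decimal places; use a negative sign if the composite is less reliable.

0.071

Var(sum) = 3 + 1.18 = 4.18; true-score variance = 2.25 + 1.18 = 3.43; composite reliability = 0.8206.
Mean component reliability = 0.7500.
Difference = 0.8206 − 0.7500 = 0.071.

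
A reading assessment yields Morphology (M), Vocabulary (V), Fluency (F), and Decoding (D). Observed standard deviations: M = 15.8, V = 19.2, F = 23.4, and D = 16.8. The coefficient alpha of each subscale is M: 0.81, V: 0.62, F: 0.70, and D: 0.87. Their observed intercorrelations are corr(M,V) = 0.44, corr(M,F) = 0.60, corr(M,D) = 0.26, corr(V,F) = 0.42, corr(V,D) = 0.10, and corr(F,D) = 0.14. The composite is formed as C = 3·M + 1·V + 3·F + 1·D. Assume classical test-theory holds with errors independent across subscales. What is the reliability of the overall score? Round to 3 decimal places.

0.857

Var(C) = 3²·15.8² + 19.2² + 3²·23.4² + 16.8² + 2·[3·15.8·19.2·0.44 + 9·15.8·23.4·0.60 + 3·15.8·16.8·0.26 + 3·19.2·23.4·0.42 + 19.2·16.8·0.10 + 3·23.4·16.8·0.14] = 7825.68 + 6734.85 = 14560.5.
Under uncorrelated errors the observed covariances equal the true-score covariances, so only the own-variance terms attenuate.
True-score variance = [3²·15.8²·0.81 + 19.2²·0.62 + 3²·23.4²·0.70 + 16.8²·0.87] + 6734.85 = 5743.61 + 6734.85 = 12478.5.
Reliability = 12478.5 / 14560.5 = 0.857.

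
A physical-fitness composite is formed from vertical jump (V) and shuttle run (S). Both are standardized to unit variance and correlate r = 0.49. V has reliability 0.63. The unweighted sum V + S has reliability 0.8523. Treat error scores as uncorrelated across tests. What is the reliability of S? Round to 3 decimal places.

Var(V+S) = 2 + 2·0.49 = 2.980.
True-score variance = ρ_V + ρ_S + 2·0.49, so 0.8523 = (0.63 + ρ_S + 0.98) / 2.980.
ρ_S = 0.8523·2.980 − 0.63 − 0.98 = 0.930.

0.930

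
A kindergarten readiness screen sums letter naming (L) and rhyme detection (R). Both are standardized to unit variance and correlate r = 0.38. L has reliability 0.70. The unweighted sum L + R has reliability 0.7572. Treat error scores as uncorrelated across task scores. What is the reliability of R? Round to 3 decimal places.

Var(L+R) = 2 + 2·0.38 = 2.760.
True-score variance = ρ_L + ρ_R + 2·0.38, so 0.7572 = (0.70 + ρ_R + 0.76) / 2.760.
ρ_R = 0.7572·2.760 − 0.70 − 0.76 = 0.630.

0.630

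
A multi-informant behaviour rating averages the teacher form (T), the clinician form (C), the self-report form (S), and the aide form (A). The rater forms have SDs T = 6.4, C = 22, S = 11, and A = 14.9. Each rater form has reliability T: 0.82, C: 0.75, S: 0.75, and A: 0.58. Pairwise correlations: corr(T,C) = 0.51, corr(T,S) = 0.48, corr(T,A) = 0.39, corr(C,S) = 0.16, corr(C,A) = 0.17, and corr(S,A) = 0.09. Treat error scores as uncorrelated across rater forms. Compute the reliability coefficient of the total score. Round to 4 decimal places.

0.8164

Var(T+C+S+A) = 6.4² + 22² + 11² + 14.9² + 2·[6.4·22·0.51 + 6.4·11·0.48 + 6.4·14.9·0.39 + 22·11·0.16 + 22·14.9·0.17 + 11·14.9·0.09] = 867.97 + 503.975 = 1371.94.
With uncorrelated errors the cross-covariances are all true-score covariance, so they carry over unchanged; only the diagonal terms shrink to ρᵢσᵢ².
True-score variance = [6.4²·0.82 + 22²·0.75 + 11²·0.75 + 14.9²·0.58] + 503.975 = 616.103 + 503.975 = 1120.08.
Reliability = 1120.08 / 1371.94 = 0.8164.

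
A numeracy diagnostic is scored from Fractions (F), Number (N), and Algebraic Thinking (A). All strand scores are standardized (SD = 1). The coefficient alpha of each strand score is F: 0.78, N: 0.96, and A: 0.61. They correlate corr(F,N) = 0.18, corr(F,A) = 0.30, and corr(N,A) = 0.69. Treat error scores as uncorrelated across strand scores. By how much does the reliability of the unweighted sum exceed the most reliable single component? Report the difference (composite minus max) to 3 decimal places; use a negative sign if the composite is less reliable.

Var(sum) = 3 + 2.34 = 5.34; true-score variance = 2.35 + 2.34 = 4.69; composite reliability = 0.8783.
Max component reliability = 0.9600.
Difference = 0.8783 − 0.9600 = -0.082.

-0.082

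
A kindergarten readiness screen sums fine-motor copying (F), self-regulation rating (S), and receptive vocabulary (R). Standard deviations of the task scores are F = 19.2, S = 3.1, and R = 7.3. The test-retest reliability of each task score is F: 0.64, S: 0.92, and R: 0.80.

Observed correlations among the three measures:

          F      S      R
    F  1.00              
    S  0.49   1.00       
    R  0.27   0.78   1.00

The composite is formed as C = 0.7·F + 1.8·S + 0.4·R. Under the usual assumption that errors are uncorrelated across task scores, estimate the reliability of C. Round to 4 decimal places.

0.7966

Var(C) = 0.7²·19.2² + 1.8²·3.1² + 0.4²·7.3² + 2·[1.26·19.2·3.1·0.49 + 0.28·19.2·7.3·0.27 + 0.72·3.1·7.3·0.78] = 220.296 + 120.106 = 340.402.
Because errors are independent across components, Cov(Tᵢ,Tⱼ) = Cov(Xᵢ,Xⱼ); the off-diagonal part of the true-score variance is the same as above.
True-score variance = [0.7²·19.2²·0.64 + 1.8²·3.1²·0.92 + 0.4²·7.3²·0.80] + 120.106 = 151.072 + 120.106 = 271.178.
Reliability = 271.178 / 340.402 = 0.7966.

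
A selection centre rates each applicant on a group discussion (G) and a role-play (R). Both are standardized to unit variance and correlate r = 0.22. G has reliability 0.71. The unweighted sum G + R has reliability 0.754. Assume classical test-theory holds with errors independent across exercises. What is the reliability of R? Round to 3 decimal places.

Var(G+R) = 2 + 2·0.22 = 2.440.
True-score variance = ρ_G + ρ_R + 2·0.22, so 0.754 = (0.71 + ρ_R + 0.44) / 2.440.
ρ_R = 0.754·2.440 − 0.71 − 0.44 = 0.690.

0.690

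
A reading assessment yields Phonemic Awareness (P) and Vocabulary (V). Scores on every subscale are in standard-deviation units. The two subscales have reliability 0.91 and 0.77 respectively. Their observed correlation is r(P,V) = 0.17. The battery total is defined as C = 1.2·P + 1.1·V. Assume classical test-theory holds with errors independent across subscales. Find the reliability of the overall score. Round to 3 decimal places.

0.868

Var(C) = 1.2² + 1.1² + 2·[1.32·0.17] = 2.65 + 0.4488 = 3.0988.
With uncorrelated errors the cross-covariances are all true-score covariance, so they carry over unchanged; only the diagonal terms shrink to ρᵢσᵢ².
True-score variance = [1.2²·0.91 + 1.1²·0.77] + 0.4488 = 2.2421 + 0.4488 = 2.6909.
Reliability = 2.6909 / 3.0988 = 0.868.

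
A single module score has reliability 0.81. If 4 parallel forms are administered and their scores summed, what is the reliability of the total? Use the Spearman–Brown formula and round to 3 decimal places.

0.945

ρ_k = kρ / (1 + (k−1)ρ) = 4·0.81 / (1 + 3·0.81) = 3.240 / 3.430 = 0.945.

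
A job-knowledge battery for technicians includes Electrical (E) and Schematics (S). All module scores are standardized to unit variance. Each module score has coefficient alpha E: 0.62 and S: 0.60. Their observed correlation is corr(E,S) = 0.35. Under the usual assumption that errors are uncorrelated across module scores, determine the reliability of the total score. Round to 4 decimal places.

0.7111

Var(E+S) = 2 + 2·[0.35] = 2 + 0.7 = 2.7.
Under uncorrelated errors the observed covariances equal the true-score covariances, so only the own-variance terms attenuate.
True-score variance = [0.62 + 0.60] + 0.7 = 1.22 + 0.7 = 1.92.
Reliability = 1.92 / 2.7 = 0.7111.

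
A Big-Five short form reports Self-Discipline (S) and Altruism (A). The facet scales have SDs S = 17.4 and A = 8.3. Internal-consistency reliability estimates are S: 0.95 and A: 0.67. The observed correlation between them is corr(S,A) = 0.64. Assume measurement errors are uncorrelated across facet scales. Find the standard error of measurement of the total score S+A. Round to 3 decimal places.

Var(total) = 371.65 + 184.858 = 556.508.
True-score variance = 333.778 + 184.858 = 518.636, so reliability = 0.9319.
Error variance = 556.508 − 518.636 = 37.8717; SEM = √37.8717 = 6.154.

6.154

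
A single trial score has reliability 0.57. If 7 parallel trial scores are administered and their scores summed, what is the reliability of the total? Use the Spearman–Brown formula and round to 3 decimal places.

0.903

ρ_k = kρ / (1 + (k−1)ρ) = 7·0.57 / (1 + 6·0.57) = 3.990 / 4.420 = 0.903.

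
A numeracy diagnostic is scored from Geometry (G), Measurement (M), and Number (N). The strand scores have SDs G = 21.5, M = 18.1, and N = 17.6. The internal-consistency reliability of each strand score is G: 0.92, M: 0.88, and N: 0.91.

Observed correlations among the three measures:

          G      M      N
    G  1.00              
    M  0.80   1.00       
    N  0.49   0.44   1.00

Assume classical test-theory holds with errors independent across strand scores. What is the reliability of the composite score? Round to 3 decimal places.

Var(G+M+N) = 21.5² + 18.1² + 17.6² + 2·[21.5·18.1·0.80 + 21.5·17.6·0.49 + 18.1·17.6·0.44] = 1099.62 + 1273.8 = 2373.42.
With uncorrelated errors the cross-covariances are all true-score covariance, so they carry over unchanged; only the diagonal terms shrink to ρᵢσᵢ².
True-score variance = [21.5²·0.92 + 18.1²·0.88 + 17.6²·0.91] + 1273.8 = 995.448 + 1273.8 = 2269.25.
Reliability = 2269.25 / 2373.42 = 0.956.

0.956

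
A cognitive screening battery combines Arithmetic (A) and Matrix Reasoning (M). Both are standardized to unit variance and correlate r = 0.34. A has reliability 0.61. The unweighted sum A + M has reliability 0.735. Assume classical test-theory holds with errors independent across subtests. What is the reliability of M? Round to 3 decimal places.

Var(A+M) = 2 + 2·0.34 = 2.680.
True-score variance = ρ_A + ρ_M + 2·0.34, so 0.735 = (0.61 + ρ_M + 0.68) / 2.680.
ρ_M = 0.735·2.680 − 0.61 − 0.68 = 0.680.

0.680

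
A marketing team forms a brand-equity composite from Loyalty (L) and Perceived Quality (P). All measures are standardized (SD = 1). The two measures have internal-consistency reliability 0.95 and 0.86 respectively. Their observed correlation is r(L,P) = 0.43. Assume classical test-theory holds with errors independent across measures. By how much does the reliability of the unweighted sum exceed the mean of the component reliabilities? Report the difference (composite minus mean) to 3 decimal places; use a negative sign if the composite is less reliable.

0.029

Var(sum) = 2 + 0.86 = 2.86; true-score variance = 1.81 + 0.86 = 2.67; composite reliability = 0.9336.
Mean component reliability = 0.9050.
Difference = 0.9336 − 0.9050 = 0.029.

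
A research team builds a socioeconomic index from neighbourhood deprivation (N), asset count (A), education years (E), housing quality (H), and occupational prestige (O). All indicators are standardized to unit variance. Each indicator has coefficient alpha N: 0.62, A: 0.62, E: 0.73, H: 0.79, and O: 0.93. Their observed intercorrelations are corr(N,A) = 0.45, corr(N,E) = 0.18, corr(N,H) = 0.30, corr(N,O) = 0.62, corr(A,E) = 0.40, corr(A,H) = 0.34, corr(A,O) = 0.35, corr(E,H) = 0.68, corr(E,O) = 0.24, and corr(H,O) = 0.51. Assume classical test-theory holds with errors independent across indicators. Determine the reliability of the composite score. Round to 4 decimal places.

Var(N+A+E+H+O) = 5 + 2·[0.45 + 0.18 + 0.30 + 0.62 + 0.40 + 0.34 + 0.35 + 0.68 + 0.24 + 0.51] = 5 + 8.14 = 13.14.
Because errors are independent across components, Cov(Tᵢ,Tⱼ) = Cov(Xᵢ,Xⱼ); the off-diagonal part of the true-score variance is the same as above.
True-score variance = [0.62 + 0.62 + 0.73 + 0.79 + 0.93] + 8.14 = 3.69 + 8.14 = 11.83.
Reliability = 11.83 / 13.14 = 0.9003.

0.9003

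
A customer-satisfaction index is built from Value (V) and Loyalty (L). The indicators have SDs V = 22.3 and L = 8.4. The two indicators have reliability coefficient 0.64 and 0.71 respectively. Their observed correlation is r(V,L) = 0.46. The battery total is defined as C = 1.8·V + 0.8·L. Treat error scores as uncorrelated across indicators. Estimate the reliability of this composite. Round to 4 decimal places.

0.6886

Var(C) = 1.8²·22.3² + 0.8²·8.4² + 2·[1.44·22.3·8.4·0.46] = 1656.38 + 248.162 = 1904.54.
Under uncorrelated errors the observed covariances equal the true-score covariances, so only the own-variance terms attenuate.
True-score variance = [1.8²·22.3²·0.64 + 0.8²·8.4²·0.71] + 248.162 = 1063.24 + 248.162 = 1311.4.
Reliability = 1311.4 / 1904.54 = 0.6886.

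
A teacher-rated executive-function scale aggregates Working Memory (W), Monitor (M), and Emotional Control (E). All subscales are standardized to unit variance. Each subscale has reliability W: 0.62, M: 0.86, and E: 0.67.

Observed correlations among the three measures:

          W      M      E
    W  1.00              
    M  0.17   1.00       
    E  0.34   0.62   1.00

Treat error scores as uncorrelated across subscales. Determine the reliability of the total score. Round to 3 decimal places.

Var(W+M+E) = 3 + 2·[0.17 + 0.34 + 0.62] = 3 + 2.26 = 5.26.
Because errors are independent across components, Cov(Tᵢ,Tⱼ) = Cov(Xᵢ,Xⱼ); the off-diagonal part of the true-score variance is the same as above.
True-score variance = [0.62 + 0.86 + 0.67] + 2.26 = 2.15 + 2.26 = 4.41.
Reliability = 4.41 / 5.26 = 0.838.

0.838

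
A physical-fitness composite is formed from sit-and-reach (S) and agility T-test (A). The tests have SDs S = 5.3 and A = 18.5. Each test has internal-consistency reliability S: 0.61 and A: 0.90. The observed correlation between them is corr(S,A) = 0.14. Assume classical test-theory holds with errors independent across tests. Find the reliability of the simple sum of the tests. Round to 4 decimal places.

Var(S+A) = 5.3² + 18.5² + 2·[5.3·18.5·0.14] = 370.34 + 27.454 = 397.794.
Because errors are independent across components, Cov(Tᵢ,Tⱼ) = Cov(Xᵢ,Xⱼ); the off-diagonal part of the true-score variance is the same as above.
True-score variance = [5.3²·0.61 + 18.5²·0.90] + 27.454 = 325.16 + 27.454 = 352.614.
Reliability = 352.614 / 397.794 = 0.8864.

0.8864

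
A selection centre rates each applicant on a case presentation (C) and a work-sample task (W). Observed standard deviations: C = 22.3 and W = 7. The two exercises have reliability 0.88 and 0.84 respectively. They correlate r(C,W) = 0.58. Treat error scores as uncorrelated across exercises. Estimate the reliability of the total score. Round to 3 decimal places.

Var(C+W) = 22.3² + 7² + 2·[22.3·7·0.58] = 546.29 + 181.076 = 727.366.
With uncorrelated errors the cross-covariances are all true-score covariance, so they carry over unchanged; only the diagonal terms shrink to ρᵢσᵢ².
True-score variance = [22.3²·0.88 + 7²·0.84] + 181.076 = 478.775 + 181.076 = 659.851.
Reliability = 659.851 / 727.366 = 0.907.

0.907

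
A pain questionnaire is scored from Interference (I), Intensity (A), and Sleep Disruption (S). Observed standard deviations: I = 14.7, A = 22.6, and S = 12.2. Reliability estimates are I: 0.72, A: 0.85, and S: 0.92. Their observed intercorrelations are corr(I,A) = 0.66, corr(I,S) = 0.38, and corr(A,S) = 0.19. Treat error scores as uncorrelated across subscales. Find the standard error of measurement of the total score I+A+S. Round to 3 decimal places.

Var(total) = 875.69 + 679.602 = 1555.29.
True-score variance = 726.664 + 679.602 = 1406.27, so reliability = 0.9042.
Error variance = 1555.29 − 1406.27 = 149.026; SEM = √149.026 = 12.208.

12.208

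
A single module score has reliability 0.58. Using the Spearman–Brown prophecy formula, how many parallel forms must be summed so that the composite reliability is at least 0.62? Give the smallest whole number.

k ≥ ρ*(1−ρ₁)/(ρ₁(1−ρ*)) = 0.62·0.42 / (0.58·0.38) = 1.181.
Smallest integer k = 2.

2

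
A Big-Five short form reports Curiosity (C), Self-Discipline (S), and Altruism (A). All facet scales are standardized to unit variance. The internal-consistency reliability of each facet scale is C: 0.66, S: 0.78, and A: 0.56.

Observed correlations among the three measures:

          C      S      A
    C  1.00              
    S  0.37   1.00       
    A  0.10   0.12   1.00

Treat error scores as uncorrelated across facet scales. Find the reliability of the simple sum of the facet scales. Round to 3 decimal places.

Var(C+S+A) = 3 + 2·[0.37 + 0.10 + 0.12] = 3 + 1.18 = 4.18.
Because errors are independent across components, Cov(Tᵢ,Tⱼ) = Cov(Xᵢ,Xⱼ); the off-diagonal part of the true-score variance is the same as above.
True-score variance = [0.66 + 0.78 + 0.56] + 1.18 = 2 + 1.18 = 3.18.
Reliability = 3.18 / 4.18 = 0.761.

0.761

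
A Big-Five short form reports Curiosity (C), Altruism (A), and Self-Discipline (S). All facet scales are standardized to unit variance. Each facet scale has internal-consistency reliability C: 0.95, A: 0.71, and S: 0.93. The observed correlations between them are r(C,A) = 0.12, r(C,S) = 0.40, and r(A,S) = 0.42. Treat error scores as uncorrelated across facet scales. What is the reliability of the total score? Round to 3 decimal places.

0.916

Var(C+A+S) = 3 + 2·[0.12 + 0.40 + 0.42] = 3 + 1.88 = 4.88.
With uncorrelated errors the cross-covariances are all true-score covariance, so they carry over unchanged; only the diagonal terms shrink to ρᵢσᵢ².
True-score variance = [0.95 + 0.71 + 0.93] + 1.88 = 2.59 + 1.88 = 4.47.
Reliability = 4.47 / 4.88 = 0.916.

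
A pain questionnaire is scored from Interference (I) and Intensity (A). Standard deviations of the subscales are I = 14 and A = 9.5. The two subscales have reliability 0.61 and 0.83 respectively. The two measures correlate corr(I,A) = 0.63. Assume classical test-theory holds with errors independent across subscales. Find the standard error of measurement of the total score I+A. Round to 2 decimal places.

Var(total) = 286.25 + 167.58 = 453.83.
True-score variance = 194.468 + 167.58 = 362.048, so reliability = 0.7978.
Error variance = 453.83 − 362.048 = 91.7825; SEM = √91.7825 = 9.58.

9.58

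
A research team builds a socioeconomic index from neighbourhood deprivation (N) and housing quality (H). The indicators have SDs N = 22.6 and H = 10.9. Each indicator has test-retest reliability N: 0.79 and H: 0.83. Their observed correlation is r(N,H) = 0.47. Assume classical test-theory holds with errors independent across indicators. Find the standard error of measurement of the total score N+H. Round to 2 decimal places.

11.29

Var(total) = 629.57 + 231.56 = 861.13.
True-score variance = 502.113 + 231.56 = 733.672, so reliability = 0.8520.
Error variance = 861.13 − 733.672 = 127.457; SEM = √127.457 = 11.29.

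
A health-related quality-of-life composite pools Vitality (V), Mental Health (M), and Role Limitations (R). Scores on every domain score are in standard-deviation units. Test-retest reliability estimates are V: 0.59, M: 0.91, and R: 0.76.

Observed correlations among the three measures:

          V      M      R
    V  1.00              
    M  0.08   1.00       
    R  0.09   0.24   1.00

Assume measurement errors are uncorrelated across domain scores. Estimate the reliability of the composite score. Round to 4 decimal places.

0.8063

Var(V+M+R) = 3 + 2·[0.08 + 0.09 + 0.24] = 3 + 0.82 = 3.82.
Because errors are independent across components, Cov(Tᵢ,Tⱼ) = Cov(Xᵢ,Xⱼ); the off-diagonal part of the true-score variance is the same as above.
True-score variance = [0.59 + 0.91 + 0.76] + 0.82 = 2.26 + 0.82 = 3.08.
Reliability = 3.08 / 3.82 = 0.8063.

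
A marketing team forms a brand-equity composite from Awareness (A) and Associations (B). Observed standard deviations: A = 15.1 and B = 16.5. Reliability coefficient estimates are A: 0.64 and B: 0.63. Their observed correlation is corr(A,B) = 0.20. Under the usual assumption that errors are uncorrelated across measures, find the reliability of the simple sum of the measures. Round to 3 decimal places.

Var(A+B) = 15.1² + 16.5² + 2·[15.1·16.5·0.20] = 500.26 + 99.66 = 599.92.
Because errors are independent across components, Cov(Tᵢ,Tⱼ) = Cov(Xᵢ,Xⱼ); the off-diagonal part of the true-score variance is the same as above.
True-score variance = [15.1²·0.64 + 16.5²·0.63] + 99.66 = 317.444 + 99.66 = 417.104.
Reliability = 417.104 / 599.92 = 0.695.

0.695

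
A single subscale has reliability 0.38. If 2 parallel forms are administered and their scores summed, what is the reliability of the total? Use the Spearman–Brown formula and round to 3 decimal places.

ρ_k = kρ / (1 + (k−1)ρ) = 2·0.38 / (1 + 1·0.38) = 0.760 / 1.380 = 0.551.

0.551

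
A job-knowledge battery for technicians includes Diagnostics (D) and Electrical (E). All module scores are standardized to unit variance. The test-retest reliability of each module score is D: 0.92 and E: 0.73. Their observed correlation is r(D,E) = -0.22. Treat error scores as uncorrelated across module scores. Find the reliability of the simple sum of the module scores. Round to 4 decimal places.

Var(D+E) = 2 + 2·[(-0.22)] = 2 − 0.44 = 1.56.
With uncorrelated errors the cross-covariances are all true-score covariance, so they carry over unchanged; only the diagonal terms shrink to ρᵢσᵢ².
True-score variance = [0.92 + 0.73] − 0.44 = 1.65 − 0.44 = 1.21.
Reliability = 1.21 / 1.56 = 0.7756.

0.7756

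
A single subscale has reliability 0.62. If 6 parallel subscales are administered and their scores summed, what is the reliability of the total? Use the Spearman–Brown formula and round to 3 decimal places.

0.907

ρ_k = kρ / (1 + (k−1)ρ) = 6·0.62 / (1 + 5·0.62) = 3.720 / 4.100 = 0.907.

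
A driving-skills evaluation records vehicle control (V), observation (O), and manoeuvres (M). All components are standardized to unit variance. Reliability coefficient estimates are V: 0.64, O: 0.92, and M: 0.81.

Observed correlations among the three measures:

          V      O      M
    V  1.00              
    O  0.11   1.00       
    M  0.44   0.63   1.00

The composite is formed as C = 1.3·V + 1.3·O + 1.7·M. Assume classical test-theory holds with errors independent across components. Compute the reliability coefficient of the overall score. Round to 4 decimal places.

Var(C) = 1.3² + 1.3² + 1.7² + 2·[1.69·0.11 + 2.21·0.44 + 2.21·0.63] = 6.27 + 5.1012 = 11.3712.
Under uncorrelated errors the observed covariances equal the true-score covariances, so only the own-variance terms attenuate.
True-score variance = [1.3²·0.64 + 1.3²·0.92 + 1.7²·0.81] + 5.1012 = 4.9773 + 5.1012 = 10.0785.
Reliability = 10.0785 / 11.3712 = 0.8863.

0.8863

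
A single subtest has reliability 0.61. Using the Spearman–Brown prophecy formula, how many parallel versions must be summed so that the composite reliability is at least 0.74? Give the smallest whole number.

k ≥ ρ*(1−ρ₁)/(ρ₁(1−ρ*)) = 0.74·0.39 / (0.61·0.26) = 1.820.
Smallest integer k = 2.

2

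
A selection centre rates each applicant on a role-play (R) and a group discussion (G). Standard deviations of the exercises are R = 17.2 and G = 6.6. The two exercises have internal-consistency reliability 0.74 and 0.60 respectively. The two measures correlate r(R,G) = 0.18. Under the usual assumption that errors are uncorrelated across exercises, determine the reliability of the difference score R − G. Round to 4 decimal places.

0.6840

Var(R−G) = 17.2² + 6.6² − 2·17.2·6.6·0.18 = 339.4 − 40.8672 = 298.533.
Because errors are independent across components, Cov(Tᵢ,Tⱼ) = Cov(Xᵢ,Xⱼ); the off-diagonal part of the true-score variance is the same as above.
True-score variance = [17.2²·0.74 + 6.6²·0.60] − 40.8672 = 245.058 − 40.8672 = 204.19.
Reliability = 204.19 / 298.533 = 0.6840.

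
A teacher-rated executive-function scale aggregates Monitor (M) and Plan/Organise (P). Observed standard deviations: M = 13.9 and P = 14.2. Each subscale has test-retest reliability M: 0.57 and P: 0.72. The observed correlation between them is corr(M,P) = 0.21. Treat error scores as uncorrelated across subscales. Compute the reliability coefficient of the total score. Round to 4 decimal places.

Var(M+P) = 13.9² + 14.2² + 2·[13.9·14.2·0.21] = 394.85 + 82.8996 = 477.75.
Because errors are independent across components, Cov(Tᵢ,Tⱼ) = Cov(Xᵢ,Xⱼ); the off-diagonal part of the true-score variance is the same as above.
True-score variance = [13.9²·0.57 + 14.2²·0.72] + 82.8996 = 255.31 + 82.8996 = 338.21.
Reliability = 338.21 / 477.75 = 0.7079.

0.7079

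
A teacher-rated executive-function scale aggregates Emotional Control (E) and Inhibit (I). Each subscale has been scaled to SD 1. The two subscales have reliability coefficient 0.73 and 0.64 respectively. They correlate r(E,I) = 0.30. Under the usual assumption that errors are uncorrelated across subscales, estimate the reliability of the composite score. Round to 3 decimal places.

Var(E+I) = 2 + 2·[0.30] = 2 + 0.6 = 2.6.
With uncorrelated errors the cross-covariances are all true-score covariance, so they carry over unchanged; only the diagonal terms shrink to ρᵢσᵢ².
True-score variance = [0.73 + 0.64] + 0.6 = 1.37 + 0.6 = 1.97.
Reliability = 1.97 / 2.6 = 0.758.

0.758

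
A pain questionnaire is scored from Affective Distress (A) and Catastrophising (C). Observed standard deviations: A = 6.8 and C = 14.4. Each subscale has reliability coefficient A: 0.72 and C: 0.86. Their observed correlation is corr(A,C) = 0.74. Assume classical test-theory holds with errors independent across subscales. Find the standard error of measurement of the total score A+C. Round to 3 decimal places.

Var(total) = 253.6 + 144.922 = 398.522.
True-score variance = 211.622 + 144.922 = 356.544, so reliability = 0.8947.
Error variance = 398.522 − 356.544 = 41.9776; SEM = √41.9776 = 6.479.

6.479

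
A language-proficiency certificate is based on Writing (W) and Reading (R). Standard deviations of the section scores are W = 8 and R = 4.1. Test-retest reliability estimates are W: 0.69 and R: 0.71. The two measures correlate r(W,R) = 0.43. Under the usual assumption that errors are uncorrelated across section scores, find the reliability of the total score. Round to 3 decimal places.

0.773

Var(W+R) = 8² + 4.1² + 2·[8·4.1·0.43] = 80.81 + 28.208 = 109.018.
With uncorrelated errors the cross-covariances are all true-score covariance, so they carry over unchanged; only the diagonal terms shrink to ρᵢσᵢ².
True-score variance = [8²·0.69 + 4.1²·0.71] + 28.208 = 56.0951 + 28.208 = 84.3031.
Reliability = 84.3031 / 109.018 = 0.773.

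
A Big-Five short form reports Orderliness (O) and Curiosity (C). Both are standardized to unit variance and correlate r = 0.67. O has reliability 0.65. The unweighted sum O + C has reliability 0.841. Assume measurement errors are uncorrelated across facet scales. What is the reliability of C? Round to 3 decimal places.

Var(O+C) = 2 + 2·0.67 = 3.340.
True-score variance = ρ_O + ρ_C + 2·0.67, so 0.841 = (0.65 + ρ_C + 1.34) / 3.340.
ρ_C = 0.841·3.340 − 0.65 − 1.34 = 0.819.

0.819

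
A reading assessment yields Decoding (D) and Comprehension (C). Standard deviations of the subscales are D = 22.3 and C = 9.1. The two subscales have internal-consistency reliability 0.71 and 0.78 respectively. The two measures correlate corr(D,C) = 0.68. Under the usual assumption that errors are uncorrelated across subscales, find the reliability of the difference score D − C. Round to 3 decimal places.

0.466

Var(D−C) = 22.3² + 9.1² − 2·22.3·9.1·0.68 = 580.1 − 275.985 = 304.115.
Under uncorrelated errors the observed covariances equal the true-score covariances, so only the own-variance terms attenuate.
True-score variance = [22.3²·0.71 + 9.1²·0.78] − 275.985 = 417.668 − 275.985 = 141.683.
Reliability = 141.683 / 304.115 = 0.466.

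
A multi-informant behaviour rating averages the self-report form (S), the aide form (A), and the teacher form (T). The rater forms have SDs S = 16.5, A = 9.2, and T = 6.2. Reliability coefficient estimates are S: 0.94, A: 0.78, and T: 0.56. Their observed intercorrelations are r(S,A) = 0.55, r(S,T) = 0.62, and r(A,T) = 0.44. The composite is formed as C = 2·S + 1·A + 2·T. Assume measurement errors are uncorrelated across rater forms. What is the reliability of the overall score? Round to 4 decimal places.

0.9332

Var(C) = 2²·16.5² + 9.2² + 2²·6.2² + 2·[2·16.5·9.2·0.55 + 4·16.5·6.2·0.62 + 2·9.2·6.2·0.44] = 1327.4 + 941.758 = 2269.16.
Because errors are independent across components, Cov(Tᵢ,Tⱼ) = Cov(Xᵢ,Xⱼ); the off-diagonal part of the true-score variance is the same as above.
True-score variance = [2²·16.5²·0.94 + 9.2²·0.78 + 2²·6.2²·0.56] + 941.758 = 1175.78 + 941.758 = 2117.54.
Reliability = 2117.54 / 2269.16 = 0.9332.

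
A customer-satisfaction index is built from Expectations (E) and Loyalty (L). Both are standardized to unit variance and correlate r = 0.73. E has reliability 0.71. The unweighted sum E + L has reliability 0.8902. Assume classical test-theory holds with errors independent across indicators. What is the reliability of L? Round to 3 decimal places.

0.910

Var(E+L) = 2 + 2·0.73 = 3.460.
True-score variance = ρ_E + ρ_L + 2·0.73, so 0.8902 = (0.71 + ρ_L + 1.46) / 3.460.
ρ_L = 0.8902·3.460 − 0.71 − 1.46 = 0.910.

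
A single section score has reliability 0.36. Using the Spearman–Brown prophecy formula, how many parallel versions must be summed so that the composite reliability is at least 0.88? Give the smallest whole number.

k ≥ ρ*(1−ρ₁)/(ρ₁(1−ρ*)) = 0.88·0.64 / (0.36·0.12) = 13.037.
Smallest integer k = 14.

14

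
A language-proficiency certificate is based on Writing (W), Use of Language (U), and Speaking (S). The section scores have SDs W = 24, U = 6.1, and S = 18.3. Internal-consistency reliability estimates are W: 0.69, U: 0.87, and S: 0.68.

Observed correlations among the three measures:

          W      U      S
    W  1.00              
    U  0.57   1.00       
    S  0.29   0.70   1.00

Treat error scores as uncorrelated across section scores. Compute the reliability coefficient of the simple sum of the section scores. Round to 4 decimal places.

Var(W+U+S) = 24² + 6.1² + 18.3² + 2·[24·6.1·0.57 + 24·18.3·0.29 + 6.1·18.3·0.70] = 948.1 + 577.914 = 1526.01.
With uncorrelated errors the cross-covariances are all true-score covariance, so they carry over unchanged; only the diagonal terms shrink to ρᵢσᵢ².
True-score variance = [24²·0.69 + 6.1²·0.87 + 18.3²·0.68] + 577.914 = 657.538 + 577.914 = 1235.45.
Reliability = 1235.45 / 1526.01 = 0.8096.

0.8096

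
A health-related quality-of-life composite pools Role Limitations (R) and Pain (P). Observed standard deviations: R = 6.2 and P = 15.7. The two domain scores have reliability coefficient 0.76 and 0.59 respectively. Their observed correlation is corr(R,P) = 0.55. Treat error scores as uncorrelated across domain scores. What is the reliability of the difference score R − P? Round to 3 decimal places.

Var(R−P) = 6.2² + 15.7² − 2·6.2·15.7·0.55 = 284.93 − 107.074 = 177.856.
With uncorrelated errors the cross-covariances are all true-score covariance, so they carry over unchanged; only the diagonal terms shrink to ρᵢσᵢ².
True-score variance = [6.2²·0.76 + 15.7²·0.59] − 107.074 = 174.643 − 107.074 = 67.5695.
Reliability = 67.5695 / 177.856 = 0.380.

0.380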